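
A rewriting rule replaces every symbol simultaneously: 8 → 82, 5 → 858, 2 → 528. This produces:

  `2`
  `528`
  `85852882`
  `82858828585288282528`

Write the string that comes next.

82528828588282528828588285852882825288252885852882

Applying the rule to each of the 20 symbols of 82858828585288282528 gives the pieces 82 528 82 858 82 82 528 82 858 82 858 528 82 82 528 82 528 858 528 82, which concatenate to the answer.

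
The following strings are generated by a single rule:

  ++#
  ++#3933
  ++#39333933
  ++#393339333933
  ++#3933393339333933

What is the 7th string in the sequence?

Every step adds 3933 to the end: s(k+1) = s(k)·3933.
From ++#3933393339333933, 2 further steps: ++#3933393339333933 → ++#39333933393339333933 → (answer).

++#393339333933393339333933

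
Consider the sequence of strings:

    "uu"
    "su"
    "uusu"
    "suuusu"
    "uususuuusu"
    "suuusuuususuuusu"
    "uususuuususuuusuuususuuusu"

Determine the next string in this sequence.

Each term (from the third on) is the two preceding terms concatenated in order: term 3 = uu·su = uusu.
Continuing: suuusuuususuuusu · uususuuususuuusuuususuuusu gives term 8.

suuusuuususuuusuuususuuususuuusuuususuuusu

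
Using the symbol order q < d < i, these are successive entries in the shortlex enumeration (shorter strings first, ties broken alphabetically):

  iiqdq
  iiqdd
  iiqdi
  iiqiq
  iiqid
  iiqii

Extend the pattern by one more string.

The successor of iiqii increments the rightmost position that isn't already i and resets every position after it to q.

iidqq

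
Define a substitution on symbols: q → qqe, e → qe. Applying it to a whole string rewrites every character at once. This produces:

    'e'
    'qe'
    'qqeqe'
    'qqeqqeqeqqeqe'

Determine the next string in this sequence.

qqeqqeqeqqeqqeqeqqeqeqqeqqeqeqqeqe

Replace each of the 13 characters of qqeqqeqeqqeqe in place — qqe qqe qe qqe qqe qe qqe qe qqe qqe qe qqe qe — and concatenate.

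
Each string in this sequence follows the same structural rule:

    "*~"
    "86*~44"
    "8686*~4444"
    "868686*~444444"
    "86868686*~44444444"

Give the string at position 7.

868686868686*~444444444444

s(k+1) = 86·s(k)·44, so each term gains 86 as a prefix and 44 as a suffix.
From 86868686*~44444444, 2 further steps: 86868686*~44444444 → 8686868686*~4444444444 → (answer).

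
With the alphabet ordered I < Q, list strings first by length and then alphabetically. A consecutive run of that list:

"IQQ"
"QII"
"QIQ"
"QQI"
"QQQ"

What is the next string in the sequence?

IIII

QQQ is the last string of length 3, so the next is the first of length 4: I repeated 4 times.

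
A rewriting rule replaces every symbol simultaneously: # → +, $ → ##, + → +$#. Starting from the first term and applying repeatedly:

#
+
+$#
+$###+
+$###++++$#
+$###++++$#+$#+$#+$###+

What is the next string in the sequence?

Applying the rule to each of the 23 symbols of +$###++++$#+$#+$#+$###+ gives the pieces +$# ## + + + +$# +$# +$# +$# ## + +$# ## + +$# ## + +$# ## + + + +$#, which concatenate to the answer.

+$###++++$#+$#+$#+$###++$###++$###++$###++++$#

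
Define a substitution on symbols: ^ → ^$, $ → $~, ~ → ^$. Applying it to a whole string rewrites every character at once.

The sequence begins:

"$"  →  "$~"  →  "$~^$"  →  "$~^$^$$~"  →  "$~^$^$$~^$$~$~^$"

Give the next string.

$~^$^$$~^$$~$~^$^$$~$~^$$~^$^$$~

φ($~^$^$$~^$$~$~^$) expands symbol-by-symbol to $~ ^$ ^$ $~ ^$ $~ $~ ^$ ^$ $~ $~ ^$ $~ ^$ ^$ $~; joining the 16 pieces gives the next term.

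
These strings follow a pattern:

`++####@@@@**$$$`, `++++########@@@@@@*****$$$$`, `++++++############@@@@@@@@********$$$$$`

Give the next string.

++++++++################@@@@@@@@@@***********$$$$$$

Each string has the form +^{2n} #^{4n} @^{2n+2} *^{3n-1} $^{n+2} (n = 1, 2, …).
At n = 4 the blocks have lengths 8, 16, 10, 11, 6.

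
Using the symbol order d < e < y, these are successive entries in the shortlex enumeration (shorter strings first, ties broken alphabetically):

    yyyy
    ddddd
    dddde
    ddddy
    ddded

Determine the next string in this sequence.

dddee

Treat ddded as a base-3 numeral over the given alphabet and add one, carrying through any trailing y's.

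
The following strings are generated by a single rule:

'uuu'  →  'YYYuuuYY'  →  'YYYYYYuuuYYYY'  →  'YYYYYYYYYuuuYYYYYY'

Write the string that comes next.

Every step adds YYY to the front and YY to the end of the previous string.
One more step from YYYYYYYYYuuuYYYYYY gives the answer.

YYYYYYYYYYYYuuuYYYYYYYY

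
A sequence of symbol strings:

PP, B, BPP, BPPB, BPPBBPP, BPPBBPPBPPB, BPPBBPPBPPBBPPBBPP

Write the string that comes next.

BPPBBPPBPPBBPPBBPPBPPBBPPBPPB

This is a Fibonacci-style word recurrence s(k) = s(k−1)·s(k−2): e.g. B·PP = BPP.
Continuing: BPPBBPPBPPBBPPBBPP · BPPBBPPBPPB gives term 8.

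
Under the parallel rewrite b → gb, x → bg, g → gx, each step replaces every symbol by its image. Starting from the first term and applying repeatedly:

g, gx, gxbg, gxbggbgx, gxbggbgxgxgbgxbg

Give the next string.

gxbggbgxgxgbgxbggxbggxgbgxbggbgx

Replace each of the 16 characters of gxbggbgxgxgbgxbg in place — gx bg gb gx gx gb gx bg gx bg gx gb gx bg gb gx — and concatenate.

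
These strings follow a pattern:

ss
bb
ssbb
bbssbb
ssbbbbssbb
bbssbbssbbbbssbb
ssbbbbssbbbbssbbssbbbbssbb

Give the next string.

bbssbbssbbbbssbbssbbbbssbbbbssbbssbbbbssbb

From term 3 onward, concatenate the second-to-last term with the last: ss·bb = ssbb, bb·ssbb = bbssbb, …
Continuing: bbssbbssbbbbssbb · ssbbbbssbbbbssbbssbbbbssbb gives term 8.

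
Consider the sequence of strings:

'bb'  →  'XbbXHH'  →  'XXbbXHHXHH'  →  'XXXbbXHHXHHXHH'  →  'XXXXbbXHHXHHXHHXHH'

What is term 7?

s(k+1) = X·s(k)·XHH, so each term gains X as a prefix and XHH as a suffix.
From XXXXbbXHHXHHXHHXHH, 2 further steps: XXXXbbXHHXHHXHHXHH → XXXXXbbXHHXHHXHHXHHXHH → (answer).

XXXXXXbbXHHXHHXHHXHHXHHXHH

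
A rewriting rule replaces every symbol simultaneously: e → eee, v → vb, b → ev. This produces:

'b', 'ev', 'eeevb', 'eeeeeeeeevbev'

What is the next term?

φ(eeeeeeeeevbev) expands symbol-by-symbol to eee eee eee eee eee eee eee eee eee vb ev eee vb; joining the 13 pieces gives the next term.

eeeeeeeeeeeeeeeeeeeeeeeeeeevbeveeevb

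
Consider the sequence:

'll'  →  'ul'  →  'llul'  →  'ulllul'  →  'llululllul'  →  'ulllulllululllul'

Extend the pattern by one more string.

llululllululllulllululllul

This is a Fibonacci-style word recurrence s(k) = s(k−2)·s(k−1): e.g. ll·ul = llul.
The next term joins llululllul and ulllulllululllul.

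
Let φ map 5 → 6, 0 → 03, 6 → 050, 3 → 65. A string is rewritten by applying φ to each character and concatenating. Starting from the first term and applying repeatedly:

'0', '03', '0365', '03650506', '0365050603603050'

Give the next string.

φ(0365050603603050) expands symbol-by-symbol to 03 65 050 6 03 6 03 050 03 65 050 03 65 03 6 03; joining the 16 pieces gives the next term.

03650506036030500365050036503603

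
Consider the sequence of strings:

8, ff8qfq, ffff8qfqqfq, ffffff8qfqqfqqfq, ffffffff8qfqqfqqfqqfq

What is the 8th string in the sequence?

ffffffffffffff8qfqqfqqfqqfqqfqqfqqfq

Each term wraps the previous one in ff on the left and qfq on the right.
From ffffffff8qfqqfqqfqqfq, 3 further steps: ffffffff8qfqqfqqfqqfq → ffffffffff8qfqqfqqfqqfqqfq → ffffffffffff8qfqqfqqfqqfqqfqqfq → (answer).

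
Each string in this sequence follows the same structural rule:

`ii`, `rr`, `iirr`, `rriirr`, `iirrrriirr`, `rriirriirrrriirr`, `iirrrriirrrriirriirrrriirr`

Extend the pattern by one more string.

rriirriirrrriirriirrrriirrrriirriirrrriirr

This is a Fibonacci-style word recurrence s(k) = s(k−2)·s(k−1): e.g. ii·rr = iirr.
The next term joins rriirriirrrriirr and iirrrriirrrriirriirrrriirr.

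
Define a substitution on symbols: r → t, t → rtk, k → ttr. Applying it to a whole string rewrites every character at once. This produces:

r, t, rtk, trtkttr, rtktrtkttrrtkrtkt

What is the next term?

trtkttrrtktrtkttrrtkrtkttrtkttrtrtkttrrtk

Replace each of the 17 characters of rtktrtkttrrtkrtkt in place — t rtk ttr rtk t rtk ttr rtk rtk t t rtk ttr t rtk ttr rtk — and concatenate.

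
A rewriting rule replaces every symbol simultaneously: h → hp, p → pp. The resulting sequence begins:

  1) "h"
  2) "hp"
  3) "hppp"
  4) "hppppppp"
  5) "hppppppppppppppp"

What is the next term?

hppppppppppppppppppppppppppppppp

φ(hppppppppppppppp) expands symbol-by-symbol to hp pp pp pp pp pp pp pp pp pp pp pp pp pp pp pp; joining the 16 pieces gives the next term.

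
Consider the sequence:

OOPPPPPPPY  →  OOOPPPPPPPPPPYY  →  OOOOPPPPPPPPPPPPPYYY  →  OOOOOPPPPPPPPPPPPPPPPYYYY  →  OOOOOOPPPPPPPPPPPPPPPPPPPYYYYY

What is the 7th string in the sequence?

Reading off run lengths: O runs 2, 3, 4, 5, 6; P runs 7, 10, 13, 16, 19; Y runs 1, 2, 3, 4, 5 — each is linear in n, where the shown terms are n = 3, 4, 5, 6, 7.
For term 7, n = 9, so the run lengths are 8, 25, 7.

OOOOOOOOPPPPPPPPPPPPPPPPPPPPPPPPPYYYYYYY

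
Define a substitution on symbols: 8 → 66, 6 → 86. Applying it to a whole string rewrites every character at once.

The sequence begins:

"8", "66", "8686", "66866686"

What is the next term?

8686668686866686

Apply φ to 66866686 symbol by symbol: 6→86, 6→86, 8→66, 6→86, 6→86, 6→86, 8→66, 6→86; joined: 86 86 66 86 86 86 66 86.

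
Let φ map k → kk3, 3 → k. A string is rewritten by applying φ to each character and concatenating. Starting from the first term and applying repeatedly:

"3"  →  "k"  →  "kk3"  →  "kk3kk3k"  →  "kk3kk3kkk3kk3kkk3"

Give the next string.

kk3kk3kkk3kk3kkk3kk3kk3kkk3kk3kkk3kk3kk3k

Replace each of the 17 characters of kk3kk3kkk3kk3kkk3 in place — kk3 kk3 k kk3 kk3 k kk3 kk3 kk3 k kk3 kk3 k kk3 kk3 kk3 k — and concatenate.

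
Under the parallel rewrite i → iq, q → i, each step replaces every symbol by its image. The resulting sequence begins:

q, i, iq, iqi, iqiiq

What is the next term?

Apply φ to iqiiq symbol by symbol: i→iq, q→i, i→iq, i→iq, q→i; joined: iq i iq iq i.

iqiiqiqi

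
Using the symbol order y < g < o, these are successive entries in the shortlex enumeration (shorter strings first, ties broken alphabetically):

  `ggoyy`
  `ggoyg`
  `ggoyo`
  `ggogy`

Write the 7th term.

Continuing the enumeration 3 steps past ggogy: ggogy → ggogg → ggogo → (answer).

ggooy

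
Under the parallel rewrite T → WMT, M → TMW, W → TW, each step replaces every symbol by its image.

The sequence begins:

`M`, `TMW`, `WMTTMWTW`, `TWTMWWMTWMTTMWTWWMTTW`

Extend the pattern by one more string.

Rewriting the 21 symbols of TWTMWWMTWMTTMWTWWMTTW one by one yields WMT TW WMT TMW TW TW TMW WMT TW TMW WMT WMT TMW TW WMT TW TW TMW WMT WMT TW; concatenated:

WMTTWWMTTMWTWTWTMWWMTTWTMWWMTWMTTMWTWWMTTWTWTMWWMTWMTTW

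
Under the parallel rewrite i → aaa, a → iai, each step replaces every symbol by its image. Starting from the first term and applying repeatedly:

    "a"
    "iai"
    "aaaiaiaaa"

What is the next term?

iaiiaiiaiaaaiaiaaaiaiiaiiai

Apply φ to aaaiaiaaa symbol by symbol: a→iai, a→iai, a→iai, i→aaa, a→iai, i→aaa, a→iai, a→iai, a→iai; joined: iai iai iai aaa iai aaa iai iai iai.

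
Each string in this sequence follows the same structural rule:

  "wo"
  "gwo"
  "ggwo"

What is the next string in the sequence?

The strings grow by a fixed prefix g each time.
So the next term is g·ggwo.

gggwo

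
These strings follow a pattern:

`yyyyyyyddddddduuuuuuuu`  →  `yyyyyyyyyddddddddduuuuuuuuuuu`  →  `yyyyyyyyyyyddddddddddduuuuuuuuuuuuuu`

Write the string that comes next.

Each string has the form y^{2n+3} d^{2n+3} u^{3n+2}, where the shown terms are n = 2, 3, 4.
Setting n = 5 gives 13, 13, 17 characters in each block.

yyyyyyyyyyyyyddddddddddddduuuuuuuuuuuuuuuuu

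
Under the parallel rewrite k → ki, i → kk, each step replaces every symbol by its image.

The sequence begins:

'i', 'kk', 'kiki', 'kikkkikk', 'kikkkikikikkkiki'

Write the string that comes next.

kikkkikikikkkikkkikkkikikikkkikk

Replace each of the 16 characters of kikkkikikikkkiki in place — ki kk ki ki ki kk ki kk ki kk ki ki ki kk ki kk — and concatenate.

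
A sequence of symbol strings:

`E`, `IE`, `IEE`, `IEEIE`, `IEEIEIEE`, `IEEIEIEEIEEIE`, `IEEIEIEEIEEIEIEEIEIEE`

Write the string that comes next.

IEEIEIEEIEEIEIEEIEIEEIEEIEIEEIEEIE

From term 3 onward, concatenate the last term with the second-to-last: IE·E = IEE, IEE·IE = IEEIE, …
So term 8 is IEEIEIEEIEEIEIEEIEIEE·IEEIEIEEIEEIE.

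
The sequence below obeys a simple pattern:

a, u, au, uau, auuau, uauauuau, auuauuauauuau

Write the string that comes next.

uauauuauauuauuauauuau

Each term (from the third on) is the two preceding terms concatenated in order: term 3 = a·u = au.
Continuing: uauauuau · auuauuauauuau gives term 8.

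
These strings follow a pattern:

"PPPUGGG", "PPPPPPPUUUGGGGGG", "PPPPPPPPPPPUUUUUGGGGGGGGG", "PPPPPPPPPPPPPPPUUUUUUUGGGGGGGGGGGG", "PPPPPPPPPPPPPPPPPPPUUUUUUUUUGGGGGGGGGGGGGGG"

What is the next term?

Each string has the form P^{4n-1} U^{2n-1} G^{3n} (n = 1, 2, …).
For the next term, n = 6, so the run lengths are 23, 11, 18.

PPPPPPPPPPPPPPPPPPPPPPPUUUUUUUUUUUGGGGGGGGGGGGGGGGGG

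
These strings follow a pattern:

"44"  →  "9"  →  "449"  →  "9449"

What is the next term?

4499449

From term 3 onward, concatenate the second-to-last term with the last: 44·9 = 449, 9·449 = 9449, …
Continuing: 449 · 9449 gives term 5.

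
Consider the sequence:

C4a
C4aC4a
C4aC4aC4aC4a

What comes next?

Each string is two copies of the previous one concatenated.
Doubling C4aC4aC4aC4a:

C4aC4aC4aC4aC4aC4aC4aC4a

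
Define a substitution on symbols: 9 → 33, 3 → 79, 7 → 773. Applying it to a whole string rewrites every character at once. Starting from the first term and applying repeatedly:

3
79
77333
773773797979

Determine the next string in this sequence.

7737737977377379773337733377333

Rewriting each symbol of 773773797979: 7→773, 7→773, 3→79, 7→773, 7→773, 3→79, 7→773, 9→33, 7→773, 9→33, 7→773, 9→33, which concatenates to 773 773 79 773 773 79 773 33 773 33 773 33.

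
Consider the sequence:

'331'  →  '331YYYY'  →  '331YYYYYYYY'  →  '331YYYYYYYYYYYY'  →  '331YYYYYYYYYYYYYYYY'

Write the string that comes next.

Each term is the previous one with YYYY appended.
Applying this once more to 331YYYYYYYYYYYYYYYY:

331YYYYYYYYYYYYYYYYYYYY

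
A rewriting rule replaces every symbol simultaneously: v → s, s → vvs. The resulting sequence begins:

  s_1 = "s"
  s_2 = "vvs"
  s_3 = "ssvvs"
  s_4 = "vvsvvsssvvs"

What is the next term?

ssvvsssvvsvvsvvsssvvs

Expanding vvsvvsssvvs: v→s, v→s, s→vvs, v→s, v→s, s→vvs, s→vvs, s→vvs, v→s, v→s, s→vvs. Concatenated: s s vvs s s vvs vvs vvs s s vvs.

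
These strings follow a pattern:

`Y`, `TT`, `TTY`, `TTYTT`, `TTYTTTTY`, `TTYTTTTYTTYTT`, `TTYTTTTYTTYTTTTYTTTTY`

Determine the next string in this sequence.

TTYTTTTYTTYTTTTYTTTTYTTYTTTTYTTYTT

Each term (from the third on) is the previous term followed by the one before it: term 3 = TT·Y = TTY.
So term 8 is TTYTTTTYTTYTTTTYTTTTY·TTYTTTTYTTYTT.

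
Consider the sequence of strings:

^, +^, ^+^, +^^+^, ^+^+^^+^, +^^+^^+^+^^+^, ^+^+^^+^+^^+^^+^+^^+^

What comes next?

+^^+^^+^+^^+^^+^+^^+^+^^+^^+^+^^+^

From term 3 onward, concatenate the second-to-last term with the last: ^·+^ = ^+^, +^·^+^ = +^^+^, …
Continuing: +^^+^^+^+^^+^ · ^+^+^^+^+^^+^^+^+^^+^ gives term 8.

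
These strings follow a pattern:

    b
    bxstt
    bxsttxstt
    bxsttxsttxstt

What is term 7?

bxsttxsttxsttxsttxsttxstt

Every step adds xstt to the end: s(k+1) = s(k)·xstt.
From bxsttxsttxstt, 3 further steps: bxsttxsttxstt → bxsttxsttxsttxstt → bxsttxsttxsttxsttxstt → (answer).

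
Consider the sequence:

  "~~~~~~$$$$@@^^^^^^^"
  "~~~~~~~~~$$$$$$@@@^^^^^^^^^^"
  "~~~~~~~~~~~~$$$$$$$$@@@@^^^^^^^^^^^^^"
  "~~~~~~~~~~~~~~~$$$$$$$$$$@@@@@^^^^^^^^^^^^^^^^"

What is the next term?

The n-th term is 3n ~'s then 2n $'s then n @'s then 3n+1 ^'s, where the shown terms are n = 2, 3, 4, 5.
For the next term, n = 6, so the run lengths are 18, 12, 6, 19.

~~~~~~~~~~~~~~~~~~$$$$$$$$$$$$@@@@@@^^^^^^^^^^^^^^^^^^^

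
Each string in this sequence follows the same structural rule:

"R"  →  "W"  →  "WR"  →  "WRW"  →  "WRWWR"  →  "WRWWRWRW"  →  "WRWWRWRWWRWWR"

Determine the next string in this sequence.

WRWWRWRWWRWWRWRWWRWRW

From term 3 onward, concatenate the last term with the second-to-last: W·R = WR, WR·W = WRW, …
So term 8 is WRWWRWRWWRWWR·WRWWRWRW.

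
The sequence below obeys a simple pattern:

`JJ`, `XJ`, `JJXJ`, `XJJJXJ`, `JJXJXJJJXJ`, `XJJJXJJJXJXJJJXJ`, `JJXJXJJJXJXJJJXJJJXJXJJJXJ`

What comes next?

XJJJXJJJXJXJJJXJJJXJXJJJXJXJJJXJJJXJXJJJXJ

This is a Fibonacci-style word recurrence s(k) = s(k−2)·s(k−1): e.g. JJ·XJ = JJXJ.
Continuing: XJJJXJJJXJXJJJXJ · JJXJXJJJXJXJJJXJJJXJXJJJXJ gives term 8.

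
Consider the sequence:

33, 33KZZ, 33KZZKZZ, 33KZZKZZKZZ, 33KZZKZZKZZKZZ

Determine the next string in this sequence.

Each term is the previous one with KZZ appended.
Applying this once more to 33KZZKZZKZZKZZ:

33KZZKZZKZZKZZKZZ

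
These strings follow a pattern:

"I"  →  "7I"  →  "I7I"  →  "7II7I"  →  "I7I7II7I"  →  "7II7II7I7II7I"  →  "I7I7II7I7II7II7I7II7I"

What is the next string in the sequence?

7II7II7I7II7II7I7II7I7II7II7I7II7I

This is a Fibonacci-style word recurrence s(k) = s(k−2)·s(k−1): e.g. I·7I = I7I.
Continuing: 7II7II7I7II7I · I7I7II7I7II7II7I7II7I gives term 8.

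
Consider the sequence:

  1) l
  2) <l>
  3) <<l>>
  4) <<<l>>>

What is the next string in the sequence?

Each term wraps the previous one in < on the left and > on the right.
Applying this once more to <<<l>>>:

<<<<l>>>>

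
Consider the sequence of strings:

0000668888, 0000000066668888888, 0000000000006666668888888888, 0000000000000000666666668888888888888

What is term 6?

0000000000000000000000006666666666668888888888888888888

The n-th term is 4n 0's then 2n 6's then 3n+1 8's (n = 1, 2, …).
Setting n = 6 gives 24, 12, 19 characters in each block.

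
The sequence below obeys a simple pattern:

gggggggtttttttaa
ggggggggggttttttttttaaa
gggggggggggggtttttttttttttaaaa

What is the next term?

Term n consists of 3n+1 g's, followed by 3n+1 t's, followed by n a's, where the shown terms are n = 2, 3, 4.
For the next term, n = 5, so the run lengths are 16, 16, 5.

ggggggggggggggggttttttttttttttttaaaaa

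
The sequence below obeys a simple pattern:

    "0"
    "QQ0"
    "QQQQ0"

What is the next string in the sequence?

The strings grow by a fixed prefix QQ each time.
So the next term is QQ·QQQQ0.

QQQQQQ0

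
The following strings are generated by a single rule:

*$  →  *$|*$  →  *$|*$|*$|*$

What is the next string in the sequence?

*$|*$|*$|*$|*$|*$|*$|*$

Each string is two copies of the previous one joined by '|'.
So the next term is two copies of *$|*$|*$|*$ with '|' between the halves.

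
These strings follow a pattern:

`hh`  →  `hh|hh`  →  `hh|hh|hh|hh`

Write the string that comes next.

Every step duplicates the string with '|' between the halves.
So the next term is two copies of hh|hh|hh|hh with '|' between the halves.

hh|hh|hh|hh|hh|hh|hh|hh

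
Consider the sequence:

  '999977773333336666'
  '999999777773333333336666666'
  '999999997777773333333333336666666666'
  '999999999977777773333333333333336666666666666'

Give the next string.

999999999999777777773333333333333333336666666666666666

Term n consists of 2n+2 9's, followed by n+3 7's, followed by 3n+3 3's, followed by 3n+1 6's (n = 1, 2, …).
Setting n = 5 gives 12, 8, 18, 16 characters in each block.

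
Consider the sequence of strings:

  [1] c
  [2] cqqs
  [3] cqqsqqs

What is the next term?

The strings grow by a fixed suffix qqs each time.
Applying this once more to cqqsqqs:

cqqsqqsqqs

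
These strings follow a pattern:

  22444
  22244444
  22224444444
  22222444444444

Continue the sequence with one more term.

Reading off run lengths: 2 runs 2, 3, 4, 5; 4 runs 3, 5, 7, 9 — each is linear in n (n = 1, 2, …).
Setting n = 5 gives 6, 11 characters in each block.

22222244444444444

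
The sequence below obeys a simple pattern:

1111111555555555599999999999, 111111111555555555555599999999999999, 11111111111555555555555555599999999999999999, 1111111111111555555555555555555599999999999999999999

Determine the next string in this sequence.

Reading off run lengths: 1 runs 7, 9, 11, 13; 5 runs 10, 13, 16, 19; 9 runs 11, 14, 17, 20 — each is linear in n, where the shown terms are n = 3, 4, 5, 6.
Setting n = 7 gives 15, 22, 23 characters in each block.

111111111111111555555555555555555555599999999999999999999999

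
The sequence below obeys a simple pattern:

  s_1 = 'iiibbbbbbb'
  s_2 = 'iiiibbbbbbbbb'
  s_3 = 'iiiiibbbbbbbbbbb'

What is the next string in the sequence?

Term n consists of n i's, followed by 2n+1 b's, where the shown terms are n = 3, 4, 5.
At n = 6 the blocks have lengths 6, 13.

iiiiiibbbbbbbbbbbbb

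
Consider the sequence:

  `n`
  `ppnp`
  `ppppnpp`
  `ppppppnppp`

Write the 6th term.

Each term wraps the previous one in pp on the left and p on the right.
From ppppppnppp, 2 further steps: ppppppnppp → ppppppppnpppp → (answer).

ppppppppppnppppp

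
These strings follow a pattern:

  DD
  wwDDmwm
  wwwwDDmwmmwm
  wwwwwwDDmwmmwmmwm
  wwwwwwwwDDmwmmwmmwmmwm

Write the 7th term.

s(k+1) = ww·s(k)·mwm, so each term gains ww as a prefix and mwm as a suffix.
From wwwwwwwwDDmwmmwmmwmmwm, 2 further steps: wwwwwwwwDDmwmmwmmwmmwm → wwwwwwwwwwDDmwmmwmmwmmwmmwm → (answer).

wwwwwwwwwwwwDDmwmmwmmwmmwmmwmmwm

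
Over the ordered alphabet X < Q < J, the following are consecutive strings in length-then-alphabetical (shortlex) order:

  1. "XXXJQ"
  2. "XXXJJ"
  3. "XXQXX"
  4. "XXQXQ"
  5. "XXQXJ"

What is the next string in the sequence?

Treat XXQXJ as a base-3 numeral over the given alphabet and add one, carrying through any trailing J's.

XXQQX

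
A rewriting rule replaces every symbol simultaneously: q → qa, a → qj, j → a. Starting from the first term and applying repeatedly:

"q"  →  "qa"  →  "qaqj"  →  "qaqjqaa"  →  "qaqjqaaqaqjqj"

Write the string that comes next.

Rewriting the 13 symbols of qaqjqaaqaqjqj one by one yields qa qj qa a qa qj qj qa qj qa a qa a; concatenated:

qaqjqaaqaqjqjqaqjqaaqaa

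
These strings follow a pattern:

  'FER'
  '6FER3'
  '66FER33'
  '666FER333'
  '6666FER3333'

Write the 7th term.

Each term wraps the previous one in 6 on the left and 3 on the right.
From 6666FER3333, 2 further steps: 6666FER3333 → 66666FER33333 → (answer).

666666FER333333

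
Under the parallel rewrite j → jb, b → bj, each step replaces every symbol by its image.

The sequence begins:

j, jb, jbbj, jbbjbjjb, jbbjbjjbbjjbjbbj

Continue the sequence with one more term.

Applying the rule to each of the 16 symbols of jbbjbjjbbjjbjbbj gives the pieces jb bj bj jb bj jb jb bj bj jb jb bj jb bj bj jb, which concatenate to the answer.

jbbjbjjbbjjbjbbjbjjbjbbjjbbjbjjb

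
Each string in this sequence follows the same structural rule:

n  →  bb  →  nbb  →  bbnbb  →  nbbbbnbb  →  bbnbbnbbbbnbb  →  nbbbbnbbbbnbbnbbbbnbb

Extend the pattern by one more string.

Each term (from the third on) is the two preceding terms concatenated in order: term 3 = n·bb = nbb.
Continuing: bbnbbnbbbbnbb · nbbbbnbbbbnbbnbbbbnbb gives term 8.

bbnbbnbbbbnbbnbbbbnbbbbnbbnbbbbnbb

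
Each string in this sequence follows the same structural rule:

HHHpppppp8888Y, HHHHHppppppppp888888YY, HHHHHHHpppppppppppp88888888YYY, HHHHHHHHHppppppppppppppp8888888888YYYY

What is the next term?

HHHHHHHHHHHpppppppppppppppppp888888888888YYYYY

The n-th term is 2n-1 H's then 3n p's then 2n 8's then n-1 Y's, where the shown terms are n = 2, 3, 4, 5.
At n = 6 the blocks have lengths 11, 18, 12, 5.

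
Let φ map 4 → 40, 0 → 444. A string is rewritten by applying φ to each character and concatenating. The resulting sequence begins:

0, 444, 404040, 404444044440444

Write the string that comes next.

Applying the rule to each of the 15 symbols of 404444044440444 gives the pieces 40 444 40 40 40 40 444 40 40 40 40 444 40 40 40, which concatenate to the answer.

404444040404044440404040444404040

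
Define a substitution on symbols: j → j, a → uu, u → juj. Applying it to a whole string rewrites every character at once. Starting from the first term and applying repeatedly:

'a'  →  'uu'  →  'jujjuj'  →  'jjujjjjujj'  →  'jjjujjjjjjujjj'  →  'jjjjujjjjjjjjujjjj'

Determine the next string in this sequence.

φ(jjjjujjjjjjjjujjjj) expands symbol-by-symbol to j j j j juj j j j j j j j j juj j j j j; joining the 18 pieces gives the next term.

jjjjjujjjjjjjjjjujjjjj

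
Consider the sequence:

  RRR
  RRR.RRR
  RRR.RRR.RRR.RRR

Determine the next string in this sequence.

RRR.RRR.RRR.RRR.RRR.RRR.RRR.RRR

Every step duplicates the string with '.' between the halves.
So the next term is two copies of RRR.RRR.RRR.RRR with '.' between the halves.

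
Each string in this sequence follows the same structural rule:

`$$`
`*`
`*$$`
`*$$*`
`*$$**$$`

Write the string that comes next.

*$$**$$*$$*

This is a Fibonacci-style word recurrence s(k) = s(k−1)·s(k−2): e.g. *·$$ = *$$.
Continuing: *$$**$$ · *$$* gives term 6.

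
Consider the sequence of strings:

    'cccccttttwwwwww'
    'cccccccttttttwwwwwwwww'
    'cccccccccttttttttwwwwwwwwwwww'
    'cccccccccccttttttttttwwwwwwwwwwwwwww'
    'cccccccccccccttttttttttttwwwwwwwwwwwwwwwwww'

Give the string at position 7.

Reading off run lengths: c runs 5, 7, 9, 11, 13; t runs 4, 6, 8, 10, 12; w runs 6, 9, 12, 15, 18 — each is linear in n (n = 1, 2, …).
Setting n = 7 gives 17, 16, 24 characters in each block.

cccccccccccccccccttttttttttttttttwwwwwwwwwwwwwwwwwwwwwwww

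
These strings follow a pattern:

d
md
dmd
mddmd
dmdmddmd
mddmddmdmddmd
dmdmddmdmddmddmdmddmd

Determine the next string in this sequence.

This is a Fibonacci-style word recurrence s(k) = s(k−2)·s(k−1): e.g. d·md = dmd.
The next term joins mddmddmdmddmd and dmdmddmdmddmddmdmddmd.

mddmddmdmddmddmdmddmdmddmddmdmddmd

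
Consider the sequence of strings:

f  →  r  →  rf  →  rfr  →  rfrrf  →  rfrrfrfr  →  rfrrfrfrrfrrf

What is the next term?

From term 3 onward, concatenate the last term with the second-to-last: r·f = rf, rf·r = rfr, …
So term 8 is rfrrfrfrrfrrf·rfrrfrfr.

rfrrfrfrrfrrfrfrrfrfr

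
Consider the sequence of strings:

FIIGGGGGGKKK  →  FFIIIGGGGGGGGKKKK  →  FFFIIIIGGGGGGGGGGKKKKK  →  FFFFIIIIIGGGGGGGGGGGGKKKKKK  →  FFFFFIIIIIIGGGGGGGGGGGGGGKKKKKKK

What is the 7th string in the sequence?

Each string has the form F^{n-1} I^{n} G^{2n+2} K^{n+1}, where the shown terms are n = 2, 3, 4, 5, 6.
Setting n = 8 gives 7, 8, 18, 9 characters in each block.

FFFFFFFIIIIIIIIGGGGGGGGGGGGGGGGGGKKKKKKKKK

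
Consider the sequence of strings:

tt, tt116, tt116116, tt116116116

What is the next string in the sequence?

tt116116116116

Every step adds 116 to the end: s(k+1) = s(k)·116.
One more step from tt116116116 gives the answer.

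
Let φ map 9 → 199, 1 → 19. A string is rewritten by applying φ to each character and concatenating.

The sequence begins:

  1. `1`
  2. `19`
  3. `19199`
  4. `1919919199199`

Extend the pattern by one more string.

φ(1919919199199) expands symbol-by-symbol to 19 199 19 199 199 19 199 19 199 199 19 199 199; joining the 13 pieces gives the next term.

1919919199199191991919919919199199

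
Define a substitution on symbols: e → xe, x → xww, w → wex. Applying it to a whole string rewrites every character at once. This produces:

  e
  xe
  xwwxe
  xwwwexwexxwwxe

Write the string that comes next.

Applying the rule to each of the 14 symbols of xwwwexwexxwwxe gives the pieces xww wex wex wex xe xww wex xe xww xww wex wex xww xe, which concatenate to the answer.

xwwwexwexwexxexwwwexxexwwxwwwexwexxwwxe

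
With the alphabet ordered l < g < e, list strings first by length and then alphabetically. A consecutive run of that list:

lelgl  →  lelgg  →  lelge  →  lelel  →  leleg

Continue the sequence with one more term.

lelee

The successor of leleg increments the rightmost position that isn't already e and resets every position after it to l.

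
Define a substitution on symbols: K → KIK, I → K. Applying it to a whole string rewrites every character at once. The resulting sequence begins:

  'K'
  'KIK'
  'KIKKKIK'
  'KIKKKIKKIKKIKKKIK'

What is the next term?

KIKKKIKKIKKIKKKIKKIKKKIKKIKKKIKKIKKIKKKIK

φ(KIKKKIKKIKKIKKKIK) expands symbol-by-symbol to KIK K KIK KIK KIK K KIK KIK K KIK KIK K KIK KIK KIK K KIK; joining the 17 pieces gives the next term.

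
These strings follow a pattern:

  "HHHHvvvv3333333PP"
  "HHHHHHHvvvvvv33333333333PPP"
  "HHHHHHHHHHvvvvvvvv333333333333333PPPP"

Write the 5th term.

HHHHHHHHHHHHHHHHvvvvvvvvvvvv33333333333333333333333PPPPPP

The n-th term is 3n+1 H's then 2n+2 v's then 4n+3 3's then n+1 P's (n = 1, 2, …).
Setting n = 5 gives 16, 12, 23, 6 characters in each block.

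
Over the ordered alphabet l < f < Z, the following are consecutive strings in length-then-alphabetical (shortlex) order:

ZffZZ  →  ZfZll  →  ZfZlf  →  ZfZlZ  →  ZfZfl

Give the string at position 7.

Advancing 2 positions from ZfZfl through ZfZfl → ZfZff reaches term 7.

ZfZfZ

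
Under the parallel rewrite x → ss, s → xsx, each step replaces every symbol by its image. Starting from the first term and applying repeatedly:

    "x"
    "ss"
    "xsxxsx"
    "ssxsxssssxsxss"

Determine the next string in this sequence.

xsxxsxssxsxssxsxxsxxsxxsxssxsxssxsxxsx

Applying the rule to each of the 14 symbols of ssxsxssssxsxss gives the pieces xsx xsx ss xsx ss xsx xsx xsx xsx ss xsx ss xsx xsx, which concatenate to the answer.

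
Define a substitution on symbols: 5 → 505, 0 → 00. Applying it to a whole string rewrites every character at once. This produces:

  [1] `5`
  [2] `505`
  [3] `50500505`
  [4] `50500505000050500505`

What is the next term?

505005050000505005050000000050500505000050500505

Applying the rule to each of the 20 symbols of 50500505000050500505 gives the pieces 505 00 505 00 00 505 00 505 00 00 00 00 505 00 505 00 00 505 00 505, which concatenate to the answer.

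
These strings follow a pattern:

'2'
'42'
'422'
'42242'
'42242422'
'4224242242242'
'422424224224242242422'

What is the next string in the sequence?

From term 3 onward, concatenate the last term with the second-to-last: 42·2 = 422, 422·42 = 42242, …
So term 8 is 422424224224242242422·4224242242242.

4224242242242422424224224242242242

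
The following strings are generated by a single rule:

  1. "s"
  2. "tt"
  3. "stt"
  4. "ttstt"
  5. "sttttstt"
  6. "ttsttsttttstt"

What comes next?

Each term (from the third on) is the two preceding terms concatenated in order: term 3 = s·tt = stt.
Continuing: sttttstt · ttsttsttttstt gives term 7.

sttttsttttsttsttttstt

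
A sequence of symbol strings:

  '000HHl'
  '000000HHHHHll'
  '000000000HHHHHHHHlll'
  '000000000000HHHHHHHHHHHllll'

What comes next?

000000000000000HHHHHHHHHHHHHHlllll

The n-th term is 3n 0's then 3n-1 H's then n l's (n = 1, 2, …).
At n = 5 the blocks have lengths 15, 14, 5.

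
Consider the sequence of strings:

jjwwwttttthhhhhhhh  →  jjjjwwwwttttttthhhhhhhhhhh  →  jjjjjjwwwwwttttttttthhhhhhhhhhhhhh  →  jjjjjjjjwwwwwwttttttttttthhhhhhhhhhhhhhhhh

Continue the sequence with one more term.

Reading off run lengths: j runs 2, 4, 6, 8; w runs 3, 4, 5, 6; t runs 5, 7, 9, 11; h runs 8, 11, 14, 17 — each is linear in n, where the shown terms are n = 2, 3, 4, 5.
At n = 6 the blocks have lengths 10, 7, 13, 20.

jjjjjjjjjjwwwwwwwttttttttttttthhhhhhhhhhhhhhhhhhhh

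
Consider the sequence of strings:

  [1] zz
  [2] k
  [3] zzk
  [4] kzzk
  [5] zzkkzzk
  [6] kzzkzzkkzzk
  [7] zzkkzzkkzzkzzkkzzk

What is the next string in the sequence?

This is a Fibonacci-style word recurrence s(k) = s(k−2)·s(k−1): e.g. zz·k = zzk.
So term 8 is kzzkzzkkzzk·zzkkzzkkzzkzzkkzzk.

kzzkzzkkzzkzzkkzzkkzzkzzkkzzk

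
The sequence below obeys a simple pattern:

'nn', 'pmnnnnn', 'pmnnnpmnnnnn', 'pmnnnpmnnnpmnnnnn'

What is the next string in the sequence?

pmnnnpmnnnpmnnnpmnnnnn

Each term is the previous one with pmnnn prepended.
One more step from pmnnnpmnnnpmnnnnn gives the answer.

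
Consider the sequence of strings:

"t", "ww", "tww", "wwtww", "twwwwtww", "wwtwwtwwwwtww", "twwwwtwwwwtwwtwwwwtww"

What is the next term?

wwtwwtwwwwtwwtwwwwtwwwwtwwtwwwwtww

From term 3 onward, concatenate the second-to-last term with the last: t·ww = tww, ww·tww = wwtww, …
The next term joins wwtwwtwwwwtww and twwwwtwwwwtwwtwwwwtww.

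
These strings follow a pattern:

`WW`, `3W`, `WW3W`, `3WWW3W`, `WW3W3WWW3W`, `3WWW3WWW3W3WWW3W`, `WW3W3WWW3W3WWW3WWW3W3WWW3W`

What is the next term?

3WWW3WWW3W3WWW3WWW3W3WWW3W3WWW3WWW3W3WWW3W

This is a Fibonacci-style word recurrence s(k) = s(k−2)·s(k−1): e.g. WW·3W = WW3W.
Continuing: 3WWW3WWW3W3WWW3W · WW3W3WWW3W3WWW3WWW3W3WWW3W gives term 8.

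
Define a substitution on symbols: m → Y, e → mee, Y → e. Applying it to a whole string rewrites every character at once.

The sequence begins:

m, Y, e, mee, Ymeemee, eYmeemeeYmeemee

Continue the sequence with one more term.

meeeYmeemeeYmeemeeeYmeemeeYmeemee

φ(eYmeemeeYmeemee) expands symbol-by-symbol to mee e Y mee mee Y mee mee e Y mee mee Y mee mee; joining the 15 pieces gives the next term.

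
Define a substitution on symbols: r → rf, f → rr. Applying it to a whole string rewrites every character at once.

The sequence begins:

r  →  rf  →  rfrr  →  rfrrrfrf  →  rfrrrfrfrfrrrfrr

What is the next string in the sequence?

φ(rfrrrfrfrfrrrfrr) expands symbol-by-symbol to rf rr rf rf rf rr rf rr rf rr rf rf rf rr rf rf; joining the 16 pieces gives the next term.

rfrrrfrfrfrrrfrrrfrrrfrfrfrrrfrf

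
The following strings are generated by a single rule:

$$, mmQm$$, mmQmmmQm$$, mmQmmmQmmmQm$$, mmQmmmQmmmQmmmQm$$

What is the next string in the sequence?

mmQmmmQmmmQmmmQmmmQm$$

Each term is the previous one with mmQm prepended.
So the next term is mmQm·mmQmmmQmmmQmmmQm$$.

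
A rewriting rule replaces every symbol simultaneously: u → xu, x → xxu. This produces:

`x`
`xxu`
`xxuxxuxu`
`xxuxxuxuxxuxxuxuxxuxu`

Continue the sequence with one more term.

φ(xxuxxuxuxxuxxuxuxxuxu) expands symbol-by-symbol to xxu xxu xu xxu xxu xu xxu xu xxu xxu xu xxu xxu xu xxu xu xxu xxu xu xxu xu; joining the 21 pieces gives the next term.

xxuxxuxuxxuxxuxuxxuxuxxuxxuxuxxuxxuxuxxuxuxxuxxuxuxxuxu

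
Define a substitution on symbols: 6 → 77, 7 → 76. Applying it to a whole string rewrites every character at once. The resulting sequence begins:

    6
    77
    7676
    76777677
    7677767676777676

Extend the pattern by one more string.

76777676767776777677767676777677

φ(7677767676777676) expands symbol-by-symbol to 76 77 76 76 76 77 76 77 76 77 76 76 76 77 76 77; joining the 16 pieces gives the next term.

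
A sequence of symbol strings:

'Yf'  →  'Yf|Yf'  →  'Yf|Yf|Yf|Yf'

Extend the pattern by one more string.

s(k+1) = s(k)·|·s(k) — each term doubles the last with '|' between the halves.
Doubling Yf|Yf|Yf|Yf with '|' between the halves:

Yf|Yf|Yf|Yf|Yf|Yf|Yf|Yf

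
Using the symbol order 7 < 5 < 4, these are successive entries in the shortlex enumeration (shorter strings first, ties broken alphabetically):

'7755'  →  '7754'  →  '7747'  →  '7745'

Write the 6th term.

Stepping forward 2 times from 7745: 7745 → 7744, then the target.

7577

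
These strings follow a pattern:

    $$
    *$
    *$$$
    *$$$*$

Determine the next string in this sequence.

Each term (from the third on) is the previous term followed by the one before it: term 3 = *$·$$ = *$$$.
The next term joins *$$$*$ and *$$$.

*$$$*$*$$$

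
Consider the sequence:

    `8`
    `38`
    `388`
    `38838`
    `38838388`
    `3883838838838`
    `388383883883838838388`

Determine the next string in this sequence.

3883838838838388383883883838838838

This is a Fibonacci-style word recurrence s(k) = s(k−1)·s(k−2): e.g. 38·8 = 388.
The next term joins 388383883883838838388 and 3883838838838.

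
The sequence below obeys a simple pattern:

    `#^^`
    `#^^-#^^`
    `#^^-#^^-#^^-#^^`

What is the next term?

Every step duplicates the string with '-' between the halves.
One more doubling of #^^-#^^-#^^-#^^ gives the answer.

#^^-#^^-#^^-#^^-#^^-#^^-#^^-#^^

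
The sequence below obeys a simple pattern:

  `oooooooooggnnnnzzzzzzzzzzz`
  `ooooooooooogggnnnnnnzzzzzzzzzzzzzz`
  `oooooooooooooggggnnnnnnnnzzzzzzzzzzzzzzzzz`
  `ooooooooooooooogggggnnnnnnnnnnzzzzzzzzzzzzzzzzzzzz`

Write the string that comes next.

oooooooooooooooooggggggnnnnnnnnnnnnzzzzzzzzzzzzzzzzzzzzzzz

Each string has the form o^{2n+3} g^{n-1} n^{2n-2} z^{3n+2}, where the shown terms are n = 3, 4, 5, 6.
For the next term, n = 7, so the run lengths are 17, 6, 12, 23.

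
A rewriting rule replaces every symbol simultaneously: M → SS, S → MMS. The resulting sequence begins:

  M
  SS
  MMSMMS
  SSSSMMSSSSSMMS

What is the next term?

φ(SSSSMMSSSSSMMS) expands symbol-by-symbol to MMS MMS MMS MMS SS SS MMS MMS MMS MMS MMS SS SS MMS; joining the 14 pieces gives the next term.

MMSMMSMMSMMSSSSSMMSMMSMMSMMSMMSSSSSMMS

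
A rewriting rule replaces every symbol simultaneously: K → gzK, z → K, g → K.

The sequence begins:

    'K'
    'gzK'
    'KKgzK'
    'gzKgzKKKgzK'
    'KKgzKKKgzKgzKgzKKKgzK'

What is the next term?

gzKgzKKKgzKgzKgzKKKgzKKKgzKKKgzKgzKgzKKKgzK

φ(KKgzKKKgzKgzKgzKKKgzK) expands symbol-by-symbol to gzK gzK K K gzK gzK gzK K K gzK K K gzK K K gzK gzK gzK K K gzK; joining the 21 pieces gives the next term.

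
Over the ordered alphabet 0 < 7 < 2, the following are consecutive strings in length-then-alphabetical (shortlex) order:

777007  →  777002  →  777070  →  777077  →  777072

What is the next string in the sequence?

The successor of 777072 increments the rightmost position that isn't already 2 and resets every position after it to 0.

777020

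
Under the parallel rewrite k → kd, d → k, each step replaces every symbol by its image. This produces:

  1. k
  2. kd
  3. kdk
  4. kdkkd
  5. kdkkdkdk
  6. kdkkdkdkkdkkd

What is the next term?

Rewriting the 13 symbols of kdkkdkdkkdkkd one by one yields kd k kd kd k kd k kd kd k kd kd k; concatenated:

kdkkdkdkkdkkdkdkkdkdk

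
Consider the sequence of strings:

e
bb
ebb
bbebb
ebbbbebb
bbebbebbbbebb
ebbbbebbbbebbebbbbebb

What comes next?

This is a Fibonacci-style word recurrence s(k) = s(k−2)·s(k−1): e.g. e·bb = ebb.
Continuing: bbebbebbbbebb · ebbbbebbbbebbebbbbebb gives term 8.

bbebbebbbbebbebbbbebbbbebbebbbbebb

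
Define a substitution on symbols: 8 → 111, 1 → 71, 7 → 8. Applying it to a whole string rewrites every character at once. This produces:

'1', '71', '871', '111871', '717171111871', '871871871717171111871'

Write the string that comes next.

111871111871111871871871871717171111871

φ(871871871717171111871) expands symbol-by-symbol to 111 8 71 111 8 71 111 8 71 8 71 8 71 8 71 71 71 71 111 8 71; joining the 21 pieces gives the next term.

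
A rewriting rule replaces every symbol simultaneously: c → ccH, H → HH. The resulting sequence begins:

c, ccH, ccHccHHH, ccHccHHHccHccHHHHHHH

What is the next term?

φ(ccHccHHHccHccHHHHHHH) expands symbol-by-symbol to ccH ccH HH ccH ccH HH HH HH ccH ccH HH ccH ccH HH HH HH HH HH HH HH; joining the 20 pieces gives the next term.

ccHccHHHccHccHHHHHHHccHccHHHccHccHHHHHHHHHHHHHHH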